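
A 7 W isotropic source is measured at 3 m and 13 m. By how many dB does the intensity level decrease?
Δβ = 20·log₁₀(r₂/r₁) = 12.74 dB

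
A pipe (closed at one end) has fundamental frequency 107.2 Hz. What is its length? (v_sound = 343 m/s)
L = v/(4f₁) = 0.7999 m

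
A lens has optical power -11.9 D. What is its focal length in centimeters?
f = 1/P = -8.403 cm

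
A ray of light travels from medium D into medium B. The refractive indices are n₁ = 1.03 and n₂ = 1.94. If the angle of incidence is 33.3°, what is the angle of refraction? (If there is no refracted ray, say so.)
sin θ₂ = (n₁/n₂)·sin θ₁ = 0.2915 → θ₂ = 16.95°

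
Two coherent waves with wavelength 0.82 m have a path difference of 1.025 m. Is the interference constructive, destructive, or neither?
neither (partial) — path difference = 1.25λ, neither a whole number of wavelengths nor an odd multiple of λ/2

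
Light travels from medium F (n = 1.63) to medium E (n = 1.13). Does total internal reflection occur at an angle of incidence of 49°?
θc = arcsin(n₂/n₁) = 43.89°; 49° > θc, so yes — total internal reflection.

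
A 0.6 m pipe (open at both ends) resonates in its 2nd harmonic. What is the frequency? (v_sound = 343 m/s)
fₙ = nv/(2L) = 571.7 Hz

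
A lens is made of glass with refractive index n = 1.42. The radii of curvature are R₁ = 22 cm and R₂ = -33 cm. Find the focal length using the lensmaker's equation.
1/f = (n − 1)(1/R₁ − 1/R₂) → f = 31.43 cm (converging lens)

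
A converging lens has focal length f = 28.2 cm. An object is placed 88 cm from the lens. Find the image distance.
1/di = 1/f − 1/do → di = 41.5 cm (real image)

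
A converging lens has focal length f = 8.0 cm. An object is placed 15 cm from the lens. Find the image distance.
1/di = 1/f − 1/do → di = 17.14 cm (real image)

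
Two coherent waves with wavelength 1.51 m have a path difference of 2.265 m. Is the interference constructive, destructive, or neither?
destructive — path difference = 1.5λ, an odd multiple of λ/2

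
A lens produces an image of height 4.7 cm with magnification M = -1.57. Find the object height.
ho = |hi|/|M| = 2.994 cm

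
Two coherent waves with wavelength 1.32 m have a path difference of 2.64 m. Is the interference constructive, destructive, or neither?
constructive — path difference = 2λ, a whole number of wavelengths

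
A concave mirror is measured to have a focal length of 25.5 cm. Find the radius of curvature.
R = 2|f| = 51 cm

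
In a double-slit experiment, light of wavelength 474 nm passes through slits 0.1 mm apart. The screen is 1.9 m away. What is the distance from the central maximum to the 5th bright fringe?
y = mλL/d = 45.03 mm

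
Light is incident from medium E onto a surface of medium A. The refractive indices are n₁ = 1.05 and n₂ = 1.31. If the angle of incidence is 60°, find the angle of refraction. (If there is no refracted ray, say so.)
sin θ₂ = (n₁/n₂)·sin θ₁ = 0.6941 → θ₂ = 43.96°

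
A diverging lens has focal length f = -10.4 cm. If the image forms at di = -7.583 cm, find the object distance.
1/do = 1/f − 1/di → do = 28 cm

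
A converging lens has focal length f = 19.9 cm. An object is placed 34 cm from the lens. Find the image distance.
1/di = 1/f − 1/do → di = 47.99 cm (real image)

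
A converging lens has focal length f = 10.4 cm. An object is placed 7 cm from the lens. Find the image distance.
1/di = 1/f − 1/do → di = -21.41 cm (virtual image)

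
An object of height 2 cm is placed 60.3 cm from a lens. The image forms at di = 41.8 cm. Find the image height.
hi = (-di/do) × ho = -1.386 cm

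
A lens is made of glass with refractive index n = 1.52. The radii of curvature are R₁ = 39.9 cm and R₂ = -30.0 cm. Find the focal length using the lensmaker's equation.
1/f = (n − 1)(1/R₁ − 1/R₂) → f = 32.93 cm (converging lens)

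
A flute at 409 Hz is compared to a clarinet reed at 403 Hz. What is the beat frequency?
6 Hz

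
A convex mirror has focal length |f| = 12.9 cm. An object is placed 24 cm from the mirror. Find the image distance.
f = −12.9 cm (convex); 1/di = 1/f − 1/do → di = -8.39 cm (virtual image, behind mirror)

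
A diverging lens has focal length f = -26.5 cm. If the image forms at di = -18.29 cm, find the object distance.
1/do = 1/f − 1/di → do = 59.04 cm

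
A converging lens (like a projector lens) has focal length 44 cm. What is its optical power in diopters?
P = 1/f = 2.273 D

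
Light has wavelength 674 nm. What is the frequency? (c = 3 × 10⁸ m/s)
f = c/λ = 4.451 × 10¹⁴ Hz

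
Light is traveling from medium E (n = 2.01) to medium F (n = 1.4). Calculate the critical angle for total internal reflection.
θc = arcsin(n₂/n₁) = 44.15°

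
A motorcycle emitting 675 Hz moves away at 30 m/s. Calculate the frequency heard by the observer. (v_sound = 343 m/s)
f_obs = f·v/(v + v_s) = 620.7 Hz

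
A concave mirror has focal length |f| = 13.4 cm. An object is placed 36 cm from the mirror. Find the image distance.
f = +13.4 cm (concave); 1/di = 1/f − 1/do → di = 21.35 cm (real image, in front of mirror)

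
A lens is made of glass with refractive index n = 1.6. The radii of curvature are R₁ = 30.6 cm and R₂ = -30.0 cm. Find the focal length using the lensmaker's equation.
1/f = (n − 1)(1/R₁ − 1/R₂) → f = 25.25 cm (converging lens)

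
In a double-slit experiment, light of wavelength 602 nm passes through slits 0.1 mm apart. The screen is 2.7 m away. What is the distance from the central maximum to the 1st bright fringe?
y = mλL/d = 16.25 mm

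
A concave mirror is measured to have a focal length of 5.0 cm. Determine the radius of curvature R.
R = 2|f| = 10 cm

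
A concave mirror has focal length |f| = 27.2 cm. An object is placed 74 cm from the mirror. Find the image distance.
f = +27.2 cm (concave); 1/di = 1/f − 1/do → di = 43.01 cm (real image, in front of mirror)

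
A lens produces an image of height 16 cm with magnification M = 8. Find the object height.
ho = |hi|/|M| = 2 cm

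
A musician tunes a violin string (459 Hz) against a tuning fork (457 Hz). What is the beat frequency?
2 Hz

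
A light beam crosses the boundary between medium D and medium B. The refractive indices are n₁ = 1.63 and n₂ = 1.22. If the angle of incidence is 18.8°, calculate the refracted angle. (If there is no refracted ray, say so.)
sin θ₂ = (n₁/n₂)·sin θ₁ = 0.4306 → θ₂ = 25.5°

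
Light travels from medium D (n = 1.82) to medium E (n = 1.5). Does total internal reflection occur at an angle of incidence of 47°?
θc = arcsin(n₂/n₁) = 55.51°; 47° < θc, so no — the ray refracts.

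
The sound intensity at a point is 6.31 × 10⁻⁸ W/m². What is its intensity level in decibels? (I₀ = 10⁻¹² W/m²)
β = 10·log₁₀(I/I₀) = 48 dB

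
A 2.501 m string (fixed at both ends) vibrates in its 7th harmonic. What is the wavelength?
λₙ = 2L/n = 0.7146 m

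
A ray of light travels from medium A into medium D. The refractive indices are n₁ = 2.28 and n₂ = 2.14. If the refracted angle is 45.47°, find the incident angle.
sin θ₁ = (n₂/n₁)·sin θ₂ → θ₁ = 42°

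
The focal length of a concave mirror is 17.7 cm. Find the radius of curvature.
R = 2|f| = 35.4 cm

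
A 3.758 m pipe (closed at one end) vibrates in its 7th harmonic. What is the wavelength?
λₙ = 4L/n = 2.147 m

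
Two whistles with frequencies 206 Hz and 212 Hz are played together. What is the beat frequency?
6 Hz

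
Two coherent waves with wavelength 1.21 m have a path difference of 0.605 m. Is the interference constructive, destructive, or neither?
destructive — path difference = 0.5λ, an odd multiple of λ/2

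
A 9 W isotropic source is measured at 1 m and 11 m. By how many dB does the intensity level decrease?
Δβ = 20·log₁₀(r₂/r₁) = 20.83 dB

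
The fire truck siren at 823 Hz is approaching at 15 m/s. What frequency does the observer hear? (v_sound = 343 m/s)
f_obs = f·v/(v − v_s) = 860.6 Hz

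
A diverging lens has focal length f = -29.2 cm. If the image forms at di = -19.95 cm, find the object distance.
1/do = 1/f − 1/di → do = 62.98 cm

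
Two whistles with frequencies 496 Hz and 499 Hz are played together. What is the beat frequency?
3 Hz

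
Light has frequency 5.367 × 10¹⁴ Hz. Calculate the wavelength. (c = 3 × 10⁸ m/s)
λ = c/f = 559 nm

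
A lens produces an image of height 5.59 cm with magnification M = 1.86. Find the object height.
ho = |hi|/|M| = 3.005 cm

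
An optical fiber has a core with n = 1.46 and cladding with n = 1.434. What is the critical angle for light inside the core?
θc = arcsin(n_cladding/n_core) = 79.17°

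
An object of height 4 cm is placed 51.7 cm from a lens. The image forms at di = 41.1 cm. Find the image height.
hi = (-di/do) × ho = -3.18 cm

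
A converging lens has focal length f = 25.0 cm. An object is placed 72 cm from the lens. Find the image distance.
1/di = 1/f − 1/do → di = 38.3 cm (real image)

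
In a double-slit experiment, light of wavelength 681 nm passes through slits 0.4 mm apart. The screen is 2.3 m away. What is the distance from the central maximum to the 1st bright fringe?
y = mλL/d = 3.916 mm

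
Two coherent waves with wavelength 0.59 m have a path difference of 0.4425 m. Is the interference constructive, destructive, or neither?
neither (partial) — path difference = 0.75λ, neither a whole number of wavelengths nor an odd multiple of λ/2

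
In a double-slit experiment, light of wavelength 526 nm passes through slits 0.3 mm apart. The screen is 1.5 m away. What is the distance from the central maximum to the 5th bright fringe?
y = mλL/d = 13.15 mm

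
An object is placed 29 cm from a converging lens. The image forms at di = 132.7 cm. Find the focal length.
1/f = 1/do + 1/di → f = 23.8 cm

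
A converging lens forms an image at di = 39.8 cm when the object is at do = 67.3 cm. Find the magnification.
M = −di/do = -0.5914 (inverted image)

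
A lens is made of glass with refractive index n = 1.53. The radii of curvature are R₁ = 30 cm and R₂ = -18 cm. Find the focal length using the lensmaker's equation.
1/f = (n − 1)(1/R₁ − 1/R₂) → f = 21.23 cm (converging lens)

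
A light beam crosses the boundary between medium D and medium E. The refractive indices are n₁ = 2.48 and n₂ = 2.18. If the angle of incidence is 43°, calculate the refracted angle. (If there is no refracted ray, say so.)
sin θ₂ = (n₁/n₂)·sin θ₁ = 0.7759 → θ₂ = 50.88°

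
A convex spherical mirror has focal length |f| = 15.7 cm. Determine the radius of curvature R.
R = 2|f| = 31.4 cm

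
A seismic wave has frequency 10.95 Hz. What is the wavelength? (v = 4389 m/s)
λ = v/f = 400.8 m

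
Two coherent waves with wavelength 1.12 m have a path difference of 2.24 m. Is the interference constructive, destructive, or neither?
constructive — path difference = 2λ, a whole number of wavelengths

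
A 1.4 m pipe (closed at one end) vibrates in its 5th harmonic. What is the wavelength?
λₙ = 4L/n = 1.12 m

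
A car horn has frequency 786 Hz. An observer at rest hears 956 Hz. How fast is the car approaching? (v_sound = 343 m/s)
v_s = v·(1 − f/f_obs) = 60.99 m/s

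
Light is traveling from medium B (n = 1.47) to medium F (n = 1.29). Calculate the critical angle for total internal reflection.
θc = arcsin(n₂/n₁) = 61.35°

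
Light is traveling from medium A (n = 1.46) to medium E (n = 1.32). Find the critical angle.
θc = arcsin(n₂/n₁) = 64.7°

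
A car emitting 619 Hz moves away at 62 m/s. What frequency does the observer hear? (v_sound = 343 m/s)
f_obs = f·v/(v + v_s) = 524.2 Hz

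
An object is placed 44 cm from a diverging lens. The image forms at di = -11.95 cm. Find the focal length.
1/f = 1/do + 1/di → f = -16.41 cm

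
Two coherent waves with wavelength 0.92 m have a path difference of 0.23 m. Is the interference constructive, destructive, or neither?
neither (partial) — path difference = 0.25λ, neither a whole number of wavelengths nor an odd multiple of λ/2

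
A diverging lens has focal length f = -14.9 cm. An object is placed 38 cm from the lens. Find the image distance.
1/di = 1/f − 1/do → di = -10.7 cm (virtual image)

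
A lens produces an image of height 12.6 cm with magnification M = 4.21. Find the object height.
ho = |hi|/|M| = 2.993 cm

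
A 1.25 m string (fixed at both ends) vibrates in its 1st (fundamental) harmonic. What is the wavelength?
λₙ = 2L/n = 2.5 m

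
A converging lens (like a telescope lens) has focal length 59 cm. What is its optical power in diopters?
P = 1/f = 1.695 D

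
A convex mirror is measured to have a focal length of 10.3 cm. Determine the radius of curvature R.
R = 2|f| = 20.6 cm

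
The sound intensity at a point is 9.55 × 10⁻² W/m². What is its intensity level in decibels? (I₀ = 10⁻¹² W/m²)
β = 10·log₁₀(I/I₀) = 109.8 dB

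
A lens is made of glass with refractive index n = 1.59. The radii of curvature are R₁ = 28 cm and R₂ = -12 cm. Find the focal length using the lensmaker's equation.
1/f = (n − 1)(1/R₁ − 1/R₂) → f = 14.24 cm (converging lens)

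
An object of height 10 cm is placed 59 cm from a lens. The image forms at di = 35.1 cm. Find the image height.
hi = (-di/do) × ho = -5.949 cm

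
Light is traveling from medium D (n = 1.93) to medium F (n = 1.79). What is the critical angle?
θc = arcsin(n₂/n₁) = 68.04°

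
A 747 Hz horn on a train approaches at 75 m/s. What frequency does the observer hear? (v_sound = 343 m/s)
f_obs = f·v/(v − v_s) = 956 Hz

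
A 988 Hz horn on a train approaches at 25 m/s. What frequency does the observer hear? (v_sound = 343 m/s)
f_obs = f·v/(v − v_s) = 1066 Hz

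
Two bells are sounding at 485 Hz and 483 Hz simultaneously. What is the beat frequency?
2 Hz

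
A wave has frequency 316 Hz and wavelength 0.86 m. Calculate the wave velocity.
v = fλ = 271.8 m/s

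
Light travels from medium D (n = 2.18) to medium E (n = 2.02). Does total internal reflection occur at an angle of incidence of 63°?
θc = arcsin(n₂/n₁) = 67.91°; 63° < θc, so no — the ray refracts.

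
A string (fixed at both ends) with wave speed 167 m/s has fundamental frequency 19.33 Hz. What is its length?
L = v/(2f₁) = 4.32 m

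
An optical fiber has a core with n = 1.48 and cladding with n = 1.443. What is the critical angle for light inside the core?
θc = arcsin(n_cladding/n_core) = 77.16°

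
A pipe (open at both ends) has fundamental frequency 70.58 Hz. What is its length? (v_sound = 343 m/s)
L = v/(2f₁) = 2.43 m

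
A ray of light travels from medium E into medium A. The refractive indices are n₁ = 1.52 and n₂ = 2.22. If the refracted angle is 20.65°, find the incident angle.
sin θ₁ = (n₂/n₁)·sin θ₂ → θ₁ = 31°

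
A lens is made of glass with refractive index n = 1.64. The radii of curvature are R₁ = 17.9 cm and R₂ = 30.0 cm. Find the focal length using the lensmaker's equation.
1/f = (n − 1)(1/R₁ − 1/R₂) → f = 69.34 cm (converging lens)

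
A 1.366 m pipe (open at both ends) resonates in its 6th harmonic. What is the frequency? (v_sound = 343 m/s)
fₙ = nv/(2L) = 753.3 Hz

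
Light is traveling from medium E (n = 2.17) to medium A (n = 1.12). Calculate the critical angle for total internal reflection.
θc = arcsin(n₂/n₁) = 31.07°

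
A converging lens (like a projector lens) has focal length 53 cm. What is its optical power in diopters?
P = 1/f = 1.887 D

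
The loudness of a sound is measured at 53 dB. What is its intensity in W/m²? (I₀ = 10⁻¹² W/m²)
I = I₀·10^(β/10) = 2.00 × 10⁻⁷ W/m²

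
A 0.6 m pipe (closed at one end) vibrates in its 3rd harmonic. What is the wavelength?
λₙ = 4L/n = 0.8 m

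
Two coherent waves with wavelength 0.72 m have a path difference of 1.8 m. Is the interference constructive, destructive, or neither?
destructive — path difference = 2.5λ, an odd multiple of λ/2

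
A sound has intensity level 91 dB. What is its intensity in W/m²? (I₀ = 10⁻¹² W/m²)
I = I₀·10^(β/10) = 1.26 × 10⁻³ W/m²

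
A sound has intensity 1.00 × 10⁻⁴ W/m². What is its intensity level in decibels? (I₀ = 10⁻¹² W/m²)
β = 10·log₁₀(I/I₀) = 80 dB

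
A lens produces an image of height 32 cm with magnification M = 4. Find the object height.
ho = |hi|/|M| = 8 cm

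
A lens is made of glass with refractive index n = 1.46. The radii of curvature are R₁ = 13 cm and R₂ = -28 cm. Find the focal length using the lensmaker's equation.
1/f = (n − 1)(1/R₁ − 1/R₂) → f = 19.3 cm (converging lens)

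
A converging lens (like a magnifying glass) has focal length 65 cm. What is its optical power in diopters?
P = 1/f = 1.538 D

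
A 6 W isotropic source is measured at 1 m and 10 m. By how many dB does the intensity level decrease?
Δβ = 20·log₁₀(r₂/r₁) = 20 dB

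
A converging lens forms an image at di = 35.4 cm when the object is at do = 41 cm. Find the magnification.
M = −di/do = -0.8634 (inverted image)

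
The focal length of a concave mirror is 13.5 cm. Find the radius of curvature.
R = 2|f| = 27 cm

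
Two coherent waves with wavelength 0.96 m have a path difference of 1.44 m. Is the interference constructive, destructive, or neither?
destructive — path difference = 1.5λ, an odd multiple of λ/2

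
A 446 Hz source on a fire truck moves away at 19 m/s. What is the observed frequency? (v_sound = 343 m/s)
f_obs = f·v/(v + v_s) = 422.6 Hz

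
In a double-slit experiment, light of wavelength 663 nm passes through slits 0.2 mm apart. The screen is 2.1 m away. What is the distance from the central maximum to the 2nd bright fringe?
y = mλL/d = 13.92 mm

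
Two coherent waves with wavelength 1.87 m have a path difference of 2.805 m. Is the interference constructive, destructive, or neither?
destructive — path difference = 1.5λ, an odd multiple of λ/2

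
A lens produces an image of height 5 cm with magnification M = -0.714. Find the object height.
ho = |hi|/|M| = 7.003 cm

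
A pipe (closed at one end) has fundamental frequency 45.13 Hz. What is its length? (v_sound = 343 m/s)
L = v/(4f₁) = 1.9 m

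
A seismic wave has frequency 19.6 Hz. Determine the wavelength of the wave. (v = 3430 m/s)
λ = v/f = 175 m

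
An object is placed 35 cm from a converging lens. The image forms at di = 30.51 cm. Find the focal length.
1/f = 1/do + 1/di → f = 16.3 cm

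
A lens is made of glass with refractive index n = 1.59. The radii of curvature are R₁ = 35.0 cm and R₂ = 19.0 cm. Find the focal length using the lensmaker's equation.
1/f = (n − 1)(1/R₁ − 1/R₂) → f = -70.44 cm (diverging lens)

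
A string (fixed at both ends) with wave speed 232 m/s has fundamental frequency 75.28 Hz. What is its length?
L = v/(2f₁) = 1.541 m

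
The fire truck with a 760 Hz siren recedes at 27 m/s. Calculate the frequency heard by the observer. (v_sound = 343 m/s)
f_obs = f·v/(v + v_s) = 704.5 Hz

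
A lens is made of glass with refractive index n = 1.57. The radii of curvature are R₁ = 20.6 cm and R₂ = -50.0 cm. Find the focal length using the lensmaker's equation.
1/f = (n − 1)(1/R₁ − 1/R₂) → f = 25.6 cm (converging lens)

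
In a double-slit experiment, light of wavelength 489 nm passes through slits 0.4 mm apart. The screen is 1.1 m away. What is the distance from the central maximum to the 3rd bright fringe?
y = mλL/d = 4.034 mm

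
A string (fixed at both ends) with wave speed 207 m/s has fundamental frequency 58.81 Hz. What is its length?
L = v/(2f₁) = 1.76 m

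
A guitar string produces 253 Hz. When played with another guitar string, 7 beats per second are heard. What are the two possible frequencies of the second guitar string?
f₂ = 253 ± 7 Hz → 260 Hz or 246 Hz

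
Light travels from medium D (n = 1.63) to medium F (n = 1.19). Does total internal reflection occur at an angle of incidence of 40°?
θc = arcsin(n₂/n₁) = 46.89°; 40° < θc, so no — the ray refracts.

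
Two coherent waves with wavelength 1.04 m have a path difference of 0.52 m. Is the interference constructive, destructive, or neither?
destructive — path difference = 0.5λ, an odd multiple of λ/2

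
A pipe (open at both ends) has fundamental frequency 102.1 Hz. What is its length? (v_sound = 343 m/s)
L = v/(2f₁) = 1.68 m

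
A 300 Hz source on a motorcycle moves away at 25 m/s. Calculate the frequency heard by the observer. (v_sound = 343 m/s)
f_obs = f·v/(v + v_s) = 279.6 Hz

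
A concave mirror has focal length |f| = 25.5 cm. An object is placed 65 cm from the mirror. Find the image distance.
f = +25.5 cm (concave); 1/di = 1/f − 1/do → di = 41.96 cm (real image, in front of mirror)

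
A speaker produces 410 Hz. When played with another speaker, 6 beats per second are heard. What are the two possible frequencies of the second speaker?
f₂ = 410 ± 6 Hz → 416 Hz or 404 Hz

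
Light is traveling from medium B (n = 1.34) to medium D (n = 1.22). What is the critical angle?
θc = arcsin(n₂/n₁) = 65.57°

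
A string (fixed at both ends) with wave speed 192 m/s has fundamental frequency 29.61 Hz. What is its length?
L = v/(2f₁) = 3.242 m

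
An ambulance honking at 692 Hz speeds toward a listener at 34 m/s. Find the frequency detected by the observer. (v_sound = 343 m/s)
f_obs = f·v/(v − v_s) = 768.1 Hz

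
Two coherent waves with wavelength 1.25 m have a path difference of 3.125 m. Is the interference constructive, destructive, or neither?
destructive — path difference = 2.5λ, an odd multiple of λ/2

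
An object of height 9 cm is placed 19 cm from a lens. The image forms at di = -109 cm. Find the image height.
hi = (-di/do) × ho = 51.63 cm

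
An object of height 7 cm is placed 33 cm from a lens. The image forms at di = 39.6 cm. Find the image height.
hi = (-di/do) × ho = -8.4 cm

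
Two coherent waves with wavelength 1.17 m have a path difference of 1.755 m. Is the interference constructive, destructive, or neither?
destructive — path difference = 1.5λ, an odd multiple of λ/2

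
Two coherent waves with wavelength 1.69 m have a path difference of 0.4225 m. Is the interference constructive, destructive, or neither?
neither (partial) — path difference = 0.25λ, neither a whole number of wavelengths nor an odd multiple of λ/2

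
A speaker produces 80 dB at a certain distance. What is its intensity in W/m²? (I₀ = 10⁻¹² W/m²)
I = I₀·10^(β/10) = 1.00 × 10⁻⁴ W/m²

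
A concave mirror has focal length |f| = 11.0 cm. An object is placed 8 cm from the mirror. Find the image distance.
f = +11.0 cm (concave); 1/di = 1/f − 1/do → di = -29.33 cm (virtual image, behind mirror)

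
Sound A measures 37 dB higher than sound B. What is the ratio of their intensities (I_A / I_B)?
I_A/I_B = 10^(Δβ/10) = 5012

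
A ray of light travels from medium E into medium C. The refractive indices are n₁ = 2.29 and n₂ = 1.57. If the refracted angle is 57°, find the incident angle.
sin θ₁ = (n₂/n₁)·sin θ₂ → θ₁ = 35.1°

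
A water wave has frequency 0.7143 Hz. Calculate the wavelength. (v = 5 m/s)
λ = v/f = 7 m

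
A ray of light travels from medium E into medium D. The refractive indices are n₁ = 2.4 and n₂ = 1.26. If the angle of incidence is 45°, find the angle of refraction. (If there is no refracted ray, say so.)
sin θ₂ = (n₁/n₂)·sin θ₁ = 1.347 > 1, so there is no refracted ray — the light undergoes total internal reflection.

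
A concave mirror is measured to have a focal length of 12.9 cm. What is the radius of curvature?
R = 2|f| = 25.8 cm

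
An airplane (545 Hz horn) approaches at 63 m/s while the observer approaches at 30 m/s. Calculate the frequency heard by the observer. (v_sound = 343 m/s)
f_obs = f·(v + v_o)/(v − v_s) = 726 Hz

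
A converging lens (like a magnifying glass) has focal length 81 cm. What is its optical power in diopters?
P = 1/f = 1.235 D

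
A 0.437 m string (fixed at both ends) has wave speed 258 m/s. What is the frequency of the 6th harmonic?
fₙ = nv/(2L) = 1771 Hz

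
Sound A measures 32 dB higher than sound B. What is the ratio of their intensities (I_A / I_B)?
I_A/I_B = 10^(Δβ/10) = 1585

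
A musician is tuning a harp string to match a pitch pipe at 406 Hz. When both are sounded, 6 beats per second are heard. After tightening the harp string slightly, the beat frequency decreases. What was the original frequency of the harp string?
400 Hz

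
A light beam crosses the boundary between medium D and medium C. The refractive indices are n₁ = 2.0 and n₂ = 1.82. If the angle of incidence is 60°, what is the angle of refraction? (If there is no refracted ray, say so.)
sin θ₂ = (n₁/n₂)·sin θ₁ = 0.9517 → θ₂ = 72.12°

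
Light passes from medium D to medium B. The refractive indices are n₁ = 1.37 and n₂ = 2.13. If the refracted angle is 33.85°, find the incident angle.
sin θ₁ = (n₂/n₁)·sin θ₂ → θ₁ = 60°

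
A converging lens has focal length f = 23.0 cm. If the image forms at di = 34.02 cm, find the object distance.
1/do = 1/f − 1/di → do = 71 cm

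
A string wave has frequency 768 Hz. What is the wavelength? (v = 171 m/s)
λ = v/f = 0.2227 m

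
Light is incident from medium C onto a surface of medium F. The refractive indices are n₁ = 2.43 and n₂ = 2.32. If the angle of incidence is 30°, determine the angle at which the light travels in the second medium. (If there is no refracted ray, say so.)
sin θ₂ = (n₁/n₂)·sin θ₁ = 0.5237 → θ₂ = 31.58°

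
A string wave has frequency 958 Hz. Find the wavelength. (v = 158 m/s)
λ = v/f = 0.1649 m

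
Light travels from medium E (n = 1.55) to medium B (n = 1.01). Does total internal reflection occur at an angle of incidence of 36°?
θc = arcsin(n₂/n₁) = 40.66°; 36° < θc, so no — the ray refracts.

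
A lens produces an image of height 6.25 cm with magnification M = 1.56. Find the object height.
ho = |hi|/|M| = 4.006 cm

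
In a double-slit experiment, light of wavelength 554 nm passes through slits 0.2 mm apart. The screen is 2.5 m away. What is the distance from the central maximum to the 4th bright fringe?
y = mλL/d = 27.7 mm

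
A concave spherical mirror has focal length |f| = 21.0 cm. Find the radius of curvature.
R = 2|f| = 42 cm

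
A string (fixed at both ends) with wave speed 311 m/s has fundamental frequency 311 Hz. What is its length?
L = v/(2f₁) = 0.5 m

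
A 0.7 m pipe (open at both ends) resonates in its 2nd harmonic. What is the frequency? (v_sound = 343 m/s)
fₙ = nv/(2L) = 490 Hz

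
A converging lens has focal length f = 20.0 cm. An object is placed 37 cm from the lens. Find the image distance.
1/di = 1/f − 1/do → di = 43.53 cm (real image)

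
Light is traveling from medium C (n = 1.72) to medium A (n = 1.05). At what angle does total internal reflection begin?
θc = arcsin(n₂/n₁) = 37.62°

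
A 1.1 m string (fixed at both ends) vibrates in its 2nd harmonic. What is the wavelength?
λₙ = 2L/n = 1.1 m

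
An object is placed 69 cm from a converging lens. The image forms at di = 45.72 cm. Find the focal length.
1/f = 1/do + 1/di → f = 27.5 cm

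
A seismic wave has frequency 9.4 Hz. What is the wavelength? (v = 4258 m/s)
λ = v/f = 453 m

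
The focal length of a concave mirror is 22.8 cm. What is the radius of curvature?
R = 2|f| = 45.6 cm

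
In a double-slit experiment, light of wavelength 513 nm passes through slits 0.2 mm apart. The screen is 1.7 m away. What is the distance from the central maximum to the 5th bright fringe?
y = mλL/d = 21.8 mm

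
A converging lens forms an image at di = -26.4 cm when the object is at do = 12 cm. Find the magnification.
M = −di/do = 2.2 (upright image)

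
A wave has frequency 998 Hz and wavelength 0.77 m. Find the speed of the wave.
v = fλ = 768.5 m/s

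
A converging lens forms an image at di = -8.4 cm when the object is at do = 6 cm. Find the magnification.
M = −di/do = 1.4 (upright image)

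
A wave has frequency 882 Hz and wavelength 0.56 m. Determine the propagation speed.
v = fλ = 493.9 m/s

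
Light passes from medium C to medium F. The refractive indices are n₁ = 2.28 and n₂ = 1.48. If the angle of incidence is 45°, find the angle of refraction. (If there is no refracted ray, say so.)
sin θ₂ = (n₁/n₂)·sin θ₁ = 1.089 > 1, so there is no refracted ray — the light undergoes total internal reflection.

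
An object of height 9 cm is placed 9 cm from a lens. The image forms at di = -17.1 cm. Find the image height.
hi = (-di/do) × ho = 17.1 cm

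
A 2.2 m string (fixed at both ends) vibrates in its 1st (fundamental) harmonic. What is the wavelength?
λₙ = 2L/n = 4.4 m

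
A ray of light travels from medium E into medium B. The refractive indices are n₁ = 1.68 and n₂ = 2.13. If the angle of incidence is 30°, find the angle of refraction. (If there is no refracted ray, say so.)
sin θ₂ = (n₁/n₂)·sin θ₁ = 0.3944 → θ₂ = 23.23°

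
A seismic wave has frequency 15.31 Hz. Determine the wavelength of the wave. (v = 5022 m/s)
λ = v/f = 328 m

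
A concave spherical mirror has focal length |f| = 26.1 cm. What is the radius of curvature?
R = 2|f| = 52.2 cm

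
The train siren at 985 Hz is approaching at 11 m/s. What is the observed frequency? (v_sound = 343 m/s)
f_obs = f·v/(v − v_s) = 1018 Hz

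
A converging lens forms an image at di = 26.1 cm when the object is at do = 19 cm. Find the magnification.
M = −di/do = -1.374 (inverted image)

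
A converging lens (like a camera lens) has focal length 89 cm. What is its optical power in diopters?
P = 1/f = 1.124 D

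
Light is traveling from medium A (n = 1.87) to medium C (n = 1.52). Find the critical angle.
θc = arcsin(n₂/n₁) = 54.37°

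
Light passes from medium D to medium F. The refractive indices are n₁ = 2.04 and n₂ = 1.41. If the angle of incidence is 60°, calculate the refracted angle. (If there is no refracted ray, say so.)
sin θ₂ = (n₁/n₂)·sin θ₁ = 1.253 > 1, so there is no refracted ray — the light undergoes total internal reflection.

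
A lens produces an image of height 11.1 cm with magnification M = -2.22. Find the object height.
ho = |hi|/|M| = 5 cm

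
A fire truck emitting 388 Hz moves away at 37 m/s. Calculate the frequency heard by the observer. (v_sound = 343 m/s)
f_obs = f·v/(v + v_s) = 350.2 Hz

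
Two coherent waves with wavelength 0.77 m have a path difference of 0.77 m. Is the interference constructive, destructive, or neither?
constructive — path difference = 1λ, a whole number of wavelengths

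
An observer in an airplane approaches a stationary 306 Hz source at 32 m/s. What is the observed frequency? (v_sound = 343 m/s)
f_obs = f·(v + v_o)/v = 334.5 Hz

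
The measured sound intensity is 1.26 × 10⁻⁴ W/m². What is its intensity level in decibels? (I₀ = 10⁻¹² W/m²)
β = 10·log₁₀(I/I₀) = 81 dB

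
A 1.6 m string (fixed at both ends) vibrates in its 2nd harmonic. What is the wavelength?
λₙ = 2L/n = 1.6 m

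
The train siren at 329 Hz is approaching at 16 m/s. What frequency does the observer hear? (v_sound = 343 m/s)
f_obs = f·v/(v − v_s) = 345.1 Hz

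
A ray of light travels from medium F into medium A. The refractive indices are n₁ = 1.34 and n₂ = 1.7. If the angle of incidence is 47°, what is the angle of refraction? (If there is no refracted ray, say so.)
sin θ₂ = (n₁/n₂)·sin θ₁ = 0.5765 → θ₂ = 35.2°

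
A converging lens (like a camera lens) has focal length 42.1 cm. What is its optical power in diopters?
P = 1/f = 2.375 D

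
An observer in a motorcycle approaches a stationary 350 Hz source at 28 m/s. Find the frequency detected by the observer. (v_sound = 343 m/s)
f_obs = f·(v + v_o)/v = 378.6 Hz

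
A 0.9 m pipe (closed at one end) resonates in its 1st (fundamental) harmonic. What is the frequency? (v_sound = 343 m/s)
fₙ = nv/(4L) = 95.28 Hz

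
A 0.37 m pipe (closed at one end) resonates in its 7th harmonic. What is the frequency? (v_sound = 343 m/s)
fₙ = nv/(4L) = 1622 Hz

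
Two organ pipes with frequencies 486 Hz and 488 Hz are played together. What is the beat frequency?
2 Hz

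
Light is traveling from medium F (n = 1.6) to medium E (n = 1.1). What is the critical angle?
θc = arcsin(n₂/n₁) = 43.43°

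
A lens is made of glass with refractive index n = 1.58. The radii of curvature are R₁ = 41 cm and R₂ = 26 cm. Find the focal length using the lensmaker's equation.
1/f = (n − 1)(1/R₁ − 1/R₂) → f = -122.5 cm (diverging lens)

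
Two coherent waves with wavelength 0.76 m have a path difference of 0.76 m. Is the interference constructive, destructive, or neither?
constructive — path difference = 1λ, a whole number of wavelengths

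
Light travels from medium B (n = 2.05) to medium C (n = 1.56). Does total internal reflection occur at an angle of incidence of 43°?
θc = arcsin(n₂/n₁) = 49.55°; 43° < θc, so no — the ray refracts.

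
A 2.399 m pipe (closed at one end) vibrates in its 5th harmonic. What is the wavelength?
λₙ = 4L/n = 1.919 m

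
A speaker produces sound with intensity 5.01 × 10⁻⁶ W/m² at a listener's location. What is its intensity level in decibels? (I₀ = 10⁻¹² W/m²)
β = 10·log₁₀(I/I₀) = 67 dB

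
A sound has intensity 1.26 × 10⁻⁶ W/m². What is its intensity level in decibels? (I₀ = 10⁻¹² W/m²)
β = 10·log₁₀(I/I₀) = 61 dB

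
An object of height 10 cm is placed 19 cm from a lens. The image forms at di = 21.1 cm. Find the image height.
hi = (-di/do) × ho = -11.11 cm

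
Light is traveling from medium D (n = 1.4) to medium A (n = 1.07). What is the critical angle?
θc = arcsin(n₂/n₁) = 49.84°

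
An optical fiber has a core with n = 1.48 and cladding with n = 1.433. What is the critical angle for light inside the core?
θc = arcsin(n_cladding/n_core) = 75.52°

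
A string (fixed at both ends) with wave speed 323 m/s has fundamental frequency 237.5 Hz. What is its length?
L = v/(2f₁) = 0.68 m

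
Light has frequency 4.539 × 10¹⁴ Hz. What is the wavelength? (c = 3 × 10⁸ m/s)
λ = c/f = 660.9 nm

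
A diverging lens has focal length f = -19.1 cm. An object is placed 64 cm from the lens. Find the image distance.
1/di = 1/f − 1/do → di = -14.71 cm (virtual image)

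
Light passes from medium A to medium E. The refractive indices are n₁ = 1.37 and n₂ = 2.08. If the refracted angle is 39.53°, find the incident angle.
sin θ₁ = (n₂/n₁)·sin θ₂ → θ₁ = 75.09°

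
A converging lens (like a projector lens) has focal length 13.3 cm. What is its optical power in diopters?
P = 1/f = 7.519 D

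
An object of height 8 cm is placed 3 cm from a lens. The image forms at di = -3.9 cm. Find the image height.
hi = (-di/do) × ho = 10.4 cm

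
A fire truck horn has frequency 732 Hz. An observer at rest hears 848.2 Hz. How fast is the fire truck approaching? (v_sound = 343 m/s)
v_s = v·(1 − f/f_obs) = 46.99 m/s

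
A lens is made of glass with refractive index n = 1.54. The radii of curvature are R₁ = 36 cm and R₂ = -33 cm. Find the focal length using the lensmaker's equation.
1/f = (n − 1)(1/R₁ − 1/R₂) → f = 31.88 cm (converging lens)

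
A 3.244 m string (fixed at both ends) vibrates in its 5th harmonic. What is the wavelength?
λₙ = 2L/n = 1.298 m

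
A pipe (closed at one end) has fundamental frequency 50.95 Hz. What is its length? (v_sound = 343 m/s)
L = v/(4f₁) = 1.683 m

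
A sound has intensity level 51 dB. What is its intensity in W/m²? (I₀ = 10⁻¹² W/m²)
I = I₀·10^(β/10) = 1.26 × 10⁻⁷ W/m²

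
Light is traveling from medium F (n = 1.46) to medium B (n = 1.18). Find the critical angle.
θc = arcsin(n₂/n₁) = 53.92°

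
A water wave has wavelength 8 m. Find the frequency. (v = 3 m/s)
f = v/λ = 0.375 Hz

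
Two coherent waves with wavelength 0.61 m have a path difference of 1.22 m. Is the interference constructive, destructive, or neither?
constructive — path difference = 2λ, a whole number of wavelengths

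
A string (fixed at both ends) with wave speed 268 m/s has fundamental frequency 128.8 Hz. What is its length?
L = v/(2f₁) = 1.04 m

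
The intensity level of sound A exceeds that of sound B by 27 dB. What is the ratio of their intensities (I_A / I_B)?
I_A/I_B = 10^(Δβ/10) = 501.2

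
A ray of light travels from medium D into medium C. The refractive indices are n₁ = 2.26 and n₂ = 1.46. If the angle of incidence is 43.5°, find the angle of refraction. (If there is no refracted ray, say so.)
sin θ₂ = (n₁/n₂)·sin θ₁ = 1.066 > 1, so there is no refracted ray — the light undergoes total internal reflection.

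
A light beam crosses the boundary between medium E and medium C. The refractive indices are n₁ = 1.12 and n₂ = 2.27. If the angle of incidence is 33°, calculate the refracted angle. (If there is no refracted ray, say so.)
sin θ₂ = (n₁/n₂)·sin θ₁ = 0.2687 → θ₂ = 15.59°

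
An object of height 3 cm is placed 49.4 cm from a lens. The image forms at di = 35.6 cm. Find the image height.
hi = (-di/do) × ho = -2.162 cm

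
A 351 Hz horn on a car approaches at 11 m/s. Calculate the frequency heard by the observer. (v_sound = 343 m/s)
f_obs = f·v/(v − v_s) = 362.6 Hz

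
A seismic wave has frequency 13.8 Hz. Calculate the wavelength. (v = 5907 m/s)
λ = v/f = 428 m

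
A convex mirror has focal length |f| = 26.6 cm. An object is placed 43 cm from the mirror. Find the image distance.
f = −26.6 cm (convex); 1/di = 1/f − 1/do → di = -16.43 cm (virtual image, behind mirror)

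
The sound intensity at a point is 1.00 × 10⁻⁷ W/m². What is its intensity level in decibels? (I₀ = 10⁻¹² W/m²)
β = 10·log₁₀(I/I₀) = 50 dB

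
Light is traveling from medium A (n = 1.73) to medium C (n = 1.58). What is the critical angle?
θc = arcsin(n₂/n₁) = 65.96°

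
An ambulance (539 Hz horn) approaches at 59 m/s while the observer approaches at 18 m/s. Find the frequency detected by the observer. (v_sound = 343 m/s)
f_obs = f·(v + v_o)/(v − v_s) = 685.1 Hz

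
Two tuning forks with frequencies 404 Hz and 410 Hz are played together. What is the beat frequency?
6 Hz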